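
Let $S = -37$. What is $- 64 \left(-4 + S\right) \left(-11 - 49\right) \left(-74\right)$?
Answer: $11650560$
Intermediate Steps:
$- 64 \left(-4 + S\right) \left(-11 - 49\right) \left(-74\right) = - 64 \left(-4 - 37\right) \left(-11 - 49\right) \left(-74\right) = - 64 \left(\left(-41\right) \left(-60\right)\right) \left(-74\right) = \left(-64\right) 2460 \left(-74\right) = \left(-157440\right) \left(-74\right) = 11650560$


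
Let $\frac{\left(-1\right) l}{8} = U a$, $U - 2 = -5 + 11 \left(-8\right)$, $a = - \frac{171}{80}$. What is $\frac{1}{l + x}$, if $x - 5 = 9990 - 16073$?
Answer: $- \frac{10}{76341} \approx -0.00013099$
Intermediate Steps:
$a = - \frac{171}{80}$ ($a = \left(-171\right) \frac{1}{80} = - \frac{171}{80} \approx -2.1375$)
$U = -91$ ($U = 2 + \left(-5 + 11 \left(-8\right)\right) = 2 - 93 = -91$)
$x = -6078$ ($x = 5 + \left(9990 - 16073\right) = 5 - 6083 = -6078$)
$l = - \frac{15561}{10}$ ($l = - 8 \left(\left(-91\right) \left(- \frac{171}{80}\right)\right) = \left(-8\right) \frac{15561}{80} = - \frac{15561}{10} \approx -1556.1$)
$\frac{1}{l + x} = \frac{1}{- \frac{15561}{10} - 6078} = \frac{1}{- \frac{76341}{10}} = - \frac{10}{76341}$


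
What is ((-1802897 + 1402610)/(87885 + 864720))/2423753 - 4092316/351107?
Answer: -3149554513827714083/270221219533852485 ≈ -11.655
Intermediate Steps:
((-1802897 + 1402610)/(87885 + 864720))/2423753 - 4092316/351107 = -400287/952605*(1/2423753) - 4092316*1/351107 = -400287*1/952605*(1/2423753) - 4092316/351107 = -133429/317535*1/2423753 - 4092316/351107 = -133429/769626408855 - 4092316/351107 = -3149554513827714083/270221219533852485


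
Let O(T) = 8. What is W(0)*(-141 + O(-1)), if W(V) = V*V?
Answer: 0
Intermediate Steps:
W(V) = V²
W(0)*(-141 + O(-1)) = 0²*(-141 + 8) = 0*(-133) = 0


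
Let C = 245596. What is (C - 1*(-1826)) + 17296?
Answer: 264718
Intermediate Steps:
(C - 1*(-1826)) + 17296 = (245596 - 1*(-1826)) + 17296 = (245596 + 1826) + 17296 = 247422 + 17296 = 264718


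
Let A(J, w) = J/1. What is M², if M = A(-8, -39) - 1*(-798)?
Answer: 624100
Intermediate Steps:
A(J, w) = J (A(J, w) = J*1 = J)
M = 790 (M = -8 - 1*(-798) = -8 + 798 = 790)
M² = 790² = 624100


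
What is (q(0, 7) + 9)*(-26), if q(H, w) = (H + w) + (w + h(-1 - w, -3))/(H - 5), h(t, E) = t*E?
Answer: -1274/5 ≈ -254.80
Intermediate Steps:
h(t, E) = E*t
q(H, w) = H + w + (3 + 4*w)/(-5 + H) (q(H, w) = (H + w) + (w - 3*(-1 - w))/(H - 5) = (H + w) + (w + (3 + 3*w))/(-5 + H) = (H + w) + (3 + 4*w)/(-5 + H) = H + w + (3 + 4*w)/(-5 + H))
(q(0, 7) + 9)*(-26) = ((3 + 0**2 - 1*7 - 5*0 + 0*7)/(-5 + 0) + 9)*(-26) = ((3 + 0 - 7 + 0 + 0)/(-5) + 9)*(-26) = (-1/5*(-4) + 9)*(-26) = (4/5 + 9)*(-26) = (49/5)*(-26) = -1274/5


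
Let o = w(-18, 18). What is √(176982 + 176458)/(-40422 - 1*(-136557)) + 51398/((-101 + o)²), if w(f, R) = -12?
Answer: 51398/12769 + 188*√10/96135 ≈ 4.0314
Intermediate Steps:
o = -12
√(176982 + 176458)/(-40422 - 1*(-136557)) + 51398/((-101 + o)²) = √(176982 + 176458)/(-40422 - 1*(-136557)) + 51398/((-101 - 12)²) = √353440/(-40422 + 136557) + 51398/((-113)²) = (188*√10)/96135 + 51398/12769 = (188*√10)*(1/96135) + 51398*(1/12769) = 188*√10/96135 + 51398/12769 = 51398/12769 + 188*√10/96135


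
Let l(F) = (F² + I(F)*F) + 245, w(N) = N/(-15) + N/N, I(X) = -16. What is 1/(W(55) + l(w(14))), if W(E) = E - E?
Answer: 225/54886 ≈ 0.0040994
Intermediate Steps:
W(E) = 0
w(N) = 1 - N/15 (w(N) = N*(-1/15) + 1 = -N/15 + 1 = 1 - N/15)
l(F) = 245 + F² - 16*F (l(F) = (F² - 16*F) + 245 = 245 + F² - 16*F)
1/(W(55) + l(w(14))) = 1/(0 + (245 + (1 - 1/15*14)² - 16*(1 - 1/15*14))) = 1/(0 + (245 + (1 - 14/15)² - 16*(1 - 14/15))) = 1/(0 + (245 + (1/15)² - 16*1/15)) = 1/(0 + (245 + 1/225 - 16/15)) = 1/(0 + 54886/225) = 1/(54886/225) = 225/54886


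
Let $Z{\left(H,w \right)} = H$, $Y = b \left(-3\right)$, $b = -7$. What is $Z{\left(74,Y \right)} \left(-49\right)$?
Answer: $-3626$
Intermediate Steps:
$Y = 21$ ($Y = \left(-7\right) \left(-3\right) = 21$)
$Z{\left(74,Y \right)} \left(-49\right) = 74 \left(-49\right) = -3626$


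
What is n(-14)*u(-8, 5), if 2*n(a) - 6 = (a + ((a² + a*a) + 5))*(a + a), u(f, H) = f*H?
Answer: 214360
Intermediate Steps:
u(f, H) = H*f
n(a) = 3 + a*(5 + a + 2*a²) (n(a) = 3 + ((a + ((a² + a*a) + 5))*(a + a))/2 = 3 + ((a + ((a² + a²) + 5))*(2*a))/2 = 3 + ((a + (2*a² + 5))*(2*a))/2 = 3 + ((a + (5 + 2*a²))*(2*a))/2 = 3 + ((5 + a + 2*a²)*(2*a))/2 = 3 + (2*a*(5 + a + 2*a²))/2 = 3 + a*(5 + a + 2*a²))
n(-14)*u(-8, 5) = (3 + (-14)² + 2*(-14)³ + 5*(-14))*(5*(-8)) = (3 + 196 + 2*(-2744) - 70)*(-40) = (3 + 196 - 5488 - 70)*(-40) = -5359*(-40) = 214360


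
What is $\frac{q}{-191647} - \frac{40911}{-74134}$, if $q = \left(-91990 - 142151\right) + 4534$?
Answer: $\frac{24862155755}{14207558698} \approx 1.7499$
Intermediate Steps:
$q = -229607$ ($q = -234141 + 4534 = -229607$)
$\frac{q}{-191647} - \frac{40911}{-74134} = - \frac{229607}{-191647} - \frac{40911}{-74134} = \left(-229607\right) \left(- \frac{1}{191647}\right) - - \frac{40911}{74134} = \frac{229607}{191647} + \frac{40911}{74134} = \frac{24862155755}{14207558698}$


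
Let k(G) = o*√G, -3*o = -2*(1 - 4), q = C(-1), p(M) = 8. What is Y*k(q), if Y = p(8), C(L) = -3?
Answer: -16*I*√3 ≈ -27.713*I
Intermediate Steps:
Y = 8
q = -3
o = -2 (o = -(-2)*(1 - 4)/3 = -(-2)*(-3)/3 = -⅓*6 = -2)
k(G) = -2*√G
Y*k(q) = 8*(-2*I*√3) = -16*I*√3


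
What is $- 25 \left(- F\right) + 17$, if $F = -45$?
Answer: $-1108$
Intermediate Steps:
$- 25 \left(- F\right) + 17 = - 25 \left(\left(-1\right) \left(-45\right)\right) + 17 = \left(-25\right) 45 + 17 = -1125 + 17 = -1108$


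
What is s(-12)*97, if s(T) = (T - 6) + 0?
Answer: -1746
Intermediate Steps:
s(T) = -6 + T (s(T) = (-6 + T) + 0 = -6 + T)
s(-12)*97 = (-6 - 12)*97 = -18*97 = -1746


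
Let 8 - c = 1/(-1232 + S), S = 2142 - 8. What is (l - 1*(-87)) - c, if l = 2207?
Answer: 2061973/902 ≈ 2286.0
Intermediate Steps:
S = 2134
c = 7215/902 (c = 8 - 1/(-1232 + 2134) = 8 - 1/902 = 7215/902 ≈ 7.9989)
(l - 1*(-87)) - c = (2207 - 1*(-87)) - 1*7215/902 = (2207 + 87) - 7215/902 = 2294 - 7215/902 = 2061973/902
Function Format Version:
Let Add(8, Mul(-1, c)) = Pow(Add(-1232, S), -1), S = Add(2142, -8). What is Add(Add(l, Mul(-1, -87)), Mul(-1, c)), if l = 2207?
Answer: Rational(2061973, 902) ≈ 2286.0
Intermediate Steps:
S = 2134
c = Rational(7215, 902) (c = Add(8, Mul(-1, Pow(Add(-1232, 2134), -1))) = Add(8, Mul(-1, Pow(902, -1))) = Add(8, Mul(-1, Rational(1, 902))) = Add(8, Rational(-1, 902)) = Rational(7215, 902) ≈ 7.9989)
Add(Add(l, Mul(-1, -87)), Mul(-1, c)) = Add(Add(2207, Mul(-1, -87)), Mul(-1, Rational(7215, 902))) = Add(Add(2207, 87), Rational(-7215, 902)) = Add(2294, Rational(-7215, 902)) = Rational(2061973, 902)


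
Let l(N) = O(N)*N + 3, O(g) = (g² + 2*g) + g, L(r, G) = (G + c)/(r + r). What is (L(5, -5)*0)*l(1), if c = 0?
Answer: 0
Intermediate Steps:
L(r, G) = G/(2*r) (L(r, G) = (G + 0)/(r + r) = G/((2*r)) = G*(1/(2*r)) = G/(2*r))
O(g) = g² + 3*g
l(N) = 3 + N²*(3 + N) (l(N) = (N*(3 + N))*N + 3 = N²*(3 + N) + 3 = 3 + N²*(3 + N))
(L(5, -5)*0)*l(1) = (((½)*(-5)/5)*0)*(3 + 1²*(3 + 1)) = (((½)*(-5)*(⅕))*0)*(3 + 1*4) = (-½*0)*(3 + 4) = 0*7 = 0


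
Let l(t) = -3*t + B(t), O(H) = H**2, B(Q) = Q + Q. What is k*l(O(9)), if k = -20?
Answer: 1620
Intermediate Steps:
B(Q) = 2*Q
l(t) = -t (l(t) = -3*t + 2*t = -t)
k*l(O(9)) = -(-20)*9**2 = -(-20)*81 = -20*(-81) = 1620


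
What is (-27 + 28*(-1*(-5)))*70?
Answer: 7910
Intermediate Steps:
(-27 + 28*(-1*(-5)))*70 = (-27 + 28*5)*70 = (-27 + 140)*70 = 113*70 = 7910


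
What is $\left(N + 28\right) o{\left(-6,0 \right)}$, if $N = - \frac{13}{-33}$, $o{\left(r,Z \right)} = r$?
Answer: $- \frac{1874}{11} \approx -170.36$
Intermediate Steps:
$N = \frac{13}{33}$ ($N = \left(-13\right) \left(- \frac{1}{33}\right) = \frac{13}{33} \approx 0.39394$)
$\left(N + 28\right) o{\left(-6,0 \right)} = \left(\frac{13}{33} + 28\right) \left(-6\right) = \frac{937}{33} \left(-6\right) = - \frac{1874}{11}$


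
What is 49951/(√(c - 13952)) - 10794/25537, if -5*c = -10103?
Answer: -10794/25537 - 49951*I*√1765/4589 ≈ -0.42268 - 457.3*I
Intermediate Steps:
c = 10103/5 (c = -⅕*(-10103) = 10103/5 ≈ 2020.6)
49951/(√(c - 13952)) - 10794/25537 = 49951/(√(10103/5 - 13952)) - 10794/25537 = 49951/(√(-59657/5)) - 10794*1/25537 = 49951/((13*I*√1765/5)) - 10794/25537 = 49951*(-I*√1765/4589) - 10794/25537 = -49951*I*√1765/4589 - 10794/25537 = -10794/25537 - 49951*I*√1765/4589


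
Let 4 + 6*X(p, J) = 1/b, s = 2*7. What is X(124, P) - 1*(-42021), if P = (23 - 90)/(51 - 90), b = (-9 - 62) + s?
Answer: 14370953/342 ≈ 42020.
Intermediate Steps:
s = 14
b = -57 (b = (-9 - 62) + 14 = -71 + 14 = -57)
P = 67/39 (P = -67/(-39) = -67*(-1/39) = 67/39 ≈ 1.7179)
X(p, J) = -229/342 (X(p, J) = -2/3 + (1/6)/(-57) = -2/3 + (1/6)*(-1/57) = -2/3 - 1/342 = -229/342)
X(124, P) - 1*(-42021) = -229/342 - 1*(-42021) = -229/342 + 42021 = 14370953/342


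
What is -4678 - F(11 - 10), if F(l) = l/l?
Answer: -4679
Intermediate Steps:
F(l) = 1
-4678 - F(11 - 10) = -4678 - 1*1 = -4678 - 1 = -4679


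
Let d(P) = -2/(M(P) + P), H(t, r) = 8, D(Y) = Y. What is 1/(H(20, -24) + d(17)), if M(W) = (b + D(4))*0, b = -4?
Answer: 17/134 ≈ 0.12687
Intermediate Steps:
M(W) = 0 (M(W) = (-4 + 4)*0 = 0*0 = 0)
d(P) = -2/P (d(P) = -2/(0 + P) = -2/P)
1/(H(20, -24) + d(17)) = 1/(8 - 2/17) = 1/(134/17) = 17/134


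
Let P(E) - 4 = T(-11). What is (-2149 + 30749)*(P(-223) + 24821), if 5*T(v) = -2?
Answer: 709983560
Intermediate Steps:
T(v) = -2/5 (T(v) = (1/5)*(-2) = -2/5)
P(E) = 18/5 (P(E) = 4 - 2/5 = 18/5)
(-2149 + 30749)*(P(-223) + 24821) = (-2149 + 30749)*(18/5 + 24821) = 28600*(124123/5) = 709983560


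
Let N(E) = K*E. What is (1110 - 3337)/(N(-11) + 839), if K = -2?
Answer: -2227/861 ≈ -2.5865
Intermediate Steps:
N(E) = -2*E
(1110 - 3337)/(N(-11) + 839) = (1110 - 3337)/(-2*(-11) + 839) = -2227/(22 + 839) = -2227/861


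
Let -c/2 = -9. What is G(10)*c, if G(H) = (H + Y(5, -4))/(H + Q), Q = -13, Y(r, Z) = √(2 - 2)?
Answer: -60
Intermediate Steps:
Y(r, Z) = 0 (Y(r, Z) = √0 = 0)
c = 18 (c = -2*(-9) = 18)
G(H) = H/(-13 + H) (G(H) = (H + 0)/(H - 13) = H/(-13 + H))
G(10)*c = (10/(-13 + 10))*18 = (10/(-3))*18 = (10*(-⅓))*18 = -10/3*18 = -60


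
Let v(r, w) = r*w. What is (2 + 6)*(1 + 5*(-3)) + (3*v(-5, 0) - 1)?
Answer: -113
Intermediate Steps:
(2 + 6)*(1 + 5*(-3)) + (3*v(-5, 0) - 1) = (2 + 6)*(1 + 5*(-3)) + (3*(-5*0) - 1) = 8*(1 - 15) + (3*0 - 1) = 8*(-14) + (0 - 1) = -112 - 1 = -113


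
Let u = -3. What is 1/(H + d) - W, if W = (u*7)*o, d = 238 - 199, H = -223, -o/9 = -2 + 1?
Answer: 34775/184 ≈ 188.99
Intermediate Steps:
o = 9 (o = -9*(-2 + 1) = -9*(-1) = 9)
d = 39
W = -189 (W = -3*7*9 = -21*9 = -189)
1/(H + d) - W = 1/(-223 + 39) - 1*(-189) = 1/(-184) + 189 = -1/184 + 189 = 34775/184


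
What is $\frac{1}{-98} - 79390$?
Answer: $- \frac{7780221}{98} \approx -79390.0$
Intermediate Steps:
$\frac{1}{-98} - 79390 = - \frac{1}{98} - 79390 = - \frac{7780221}{98}$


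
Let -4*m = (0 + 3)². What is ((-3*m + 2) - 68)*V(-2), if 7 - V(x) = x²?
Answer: -711/4 ≈ -177.75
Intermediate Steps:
m = -9/4 (m = -(0 + 3)²/4 = -¼*3² = -¼*9 = -9/4 ≈ -2.2500)
V(x) = 7 - x²
((-3*m + 2) - 68)*V(-2) = ((-3*(-9/4) + 2) - 68)*(7 - 1*(-2)²) = ((27/4 + 2) - 68)*(7 - 1*4) = (35/4 - 68)*(7 - 4) = -237/4*3 = -711/4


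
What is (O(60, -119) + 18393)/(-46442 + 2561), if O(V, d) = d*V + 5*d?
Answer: -10658/43881 ≈ -0.24288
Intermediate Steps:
O(V, d) = 5*d + V*d (O(V, d) = V*d + 5*d = 5*d + V*d)
(O(60, -119) + 18393)/(-46442 + 2561) = (-119*(5 + 60) + 18393)/(-46442 + 2561) = (-119*65 + 18393)/(-43881) = (-7735 + 18393)*(-1/43881) = 10658*(-1/43881) = -10658/43881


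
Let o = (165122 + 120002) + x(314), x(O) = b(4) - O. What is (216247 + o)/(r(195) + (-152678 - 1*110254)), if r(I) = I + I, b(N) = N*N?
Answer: -501073/262542 ≈ -1.9085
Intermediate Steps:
b(N) = N²
r(I) = 2*I
x(O) = 16 - O (x(O) = 4² - O = 16 - O)
o = 284826 (o = (165122 + 120002) + (16 - 1*314) = 285124 + (16 - 314) = 285124 - 298 = 284826)
(216247 + o)/(r(195) + (-152678 - 1*110254)) = (216247 + 284826)/(2*195 + (-152678 - 1*110254)) = 501073/(390 + (-152678 - 110254)) = 501073/(390 - 262932) = 501073/(-262542) = 501073*(-1/262542) = -501073/262542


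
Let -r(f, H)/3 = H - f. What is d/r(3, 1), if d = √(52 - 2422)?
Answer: I*√2370/6 ≈ 8.1138*I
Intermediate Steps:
r(f, H) = -3*H + 3*f (r(f, H) = -3*(H - f) = -3*H + 3*f)
d = I*√2370 (d = √(-2370) = I*√2370 ≈ 48.683*I)
d/r(3, 1) = (I*√2370)/(-3*1 + 3*3) = (I*√2370)/(-3 + 9) = (I*√2370)/6 = (I*√2370)*(⅙) = I*√2370/6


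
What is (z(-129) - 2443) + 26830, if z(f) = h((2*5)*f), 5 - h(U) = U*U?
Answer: -1639708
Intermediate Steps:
h(U) = 5 - U**2 (h(U) = 5 - U*U = 5 - U**2)
z(f) = 5 - 100*f**2 (z(f) = 5 - ((2*5)*f)**2 = 5 - (10*f)**2 = 5 - 100*f**2)
(z(-129) - 2443) + 26830 = ((5 - 100*(-129)**2) - 2443) + 26830 = ((5 - 100*16641) - 2443) + 26830 = ((5 - 1664100) - 2443) + 26830 = (-1664095 - 2443) + 26830 = -1666538 + 26830 = -1639708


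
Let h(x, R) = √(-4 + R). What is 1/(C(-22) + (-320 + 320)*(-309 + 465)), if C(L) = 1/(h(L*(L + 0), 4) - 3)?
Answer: -3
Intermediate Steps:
C(L) = -⅓ (C(L) = 1/(√(-4 + 4) - 3) = 1/(√0 - 3) = 1/(0 - 3) = 1/(-3) = -⅓)
1/(C(-22) + (-320 + 320)*(-309 + 465)) = 1/(-⅓ + (-320 + 320)*(-309 + 465)) = 1/(-⅓ + 0*156) = 1/(-⅓ + 0) = 1/(-⅓) = -3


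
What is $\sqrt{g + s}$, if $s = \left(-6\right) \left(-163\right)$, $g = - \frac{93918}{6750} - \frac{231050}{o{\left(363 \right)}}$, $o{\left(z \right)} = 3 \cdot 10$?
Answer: $\frac{i \sqrt{37898890}}{75} \approx 82.083 i$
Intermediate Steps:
$o{\left(z \right)} = 30$
$g = - \frac{8680028}{1125}$ ($g = - \frac{93918}{6750} - \frac{231050}{30} = \left(-93918\right) \frac{1}{6750} - \frac{23105}{3} = - \frac{15653}{1125} - \frac{23105}{3} = - \frac{8680028}{1125} \approx -7715.6$)
$s = 978$
$\sqrt{g + s} = \sqrt{- \frac{8680028}{1125} + 978} = \sqrt{- \frac{7579778}{1125}} = \frac{i \sqrt{37898890}}{75}$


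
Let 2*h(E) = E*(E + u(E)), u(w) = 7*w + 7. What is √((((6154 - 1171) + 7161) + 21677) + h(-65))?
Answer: √201974/2 ≈ 224.71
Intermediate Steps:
u(w) = 7 + 7*w
h(E) = E*(7 + 8*E)/2 (h(E) = (E*(E + (7 + 7*E)))/2 = (E*(7 + 8*E))/2 = E*(7 + 8*E)/2)
√((((6154 - 1171) + 7161) + 21677) + h(-65)) = √((((6154 - 1171) + 7161) + 21677) + (½)*(-65)*(7 + 8*(-65))) = √(((4983 + 7161) + 21677) + (½)*(-65)*(7 - 520)) = √((12144 + 21677) + (½)*(-65)*(-513)) = √(33821 + 33345/2) = √(100987/2) = √201974/2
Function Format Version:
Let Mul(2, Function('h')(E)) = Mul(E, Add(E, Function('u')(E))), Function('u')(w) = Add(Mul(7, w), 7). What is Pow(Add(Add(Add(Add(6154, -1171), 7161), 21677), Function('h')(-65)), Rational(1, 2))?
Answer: Mul(Rational(1, 2), Pow(201974, Rational(1, 2))) ≈ 224.71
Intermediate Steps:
Function('u')(w) = Add(7, Mul(7, w))
Function('h')(E) = Mul(Rational(1, 2), E, Add(7, Mul(8, E))) (Function('h')(E) = Mul(Rational(1, 2), Mul(E, Add(E, Add(7, Mul(7, E))))) = Mul(Rational(1, 2), Mul(E, Add(7, Mul(8, E)))) = Mul(Rational(1, 2), E, Add(7, Mul(8, E))))
Pow(Add(Add(Add(Add(6154, -1171), 7161), 21677), Function('h')(-65)), Rational(1, 2)) = Pow(Add(Add(Add(Add(6154, -1171), 7161), 21677), Mul(Rational(1, 2), -65, Add(7, Mul(8, -65)))), Rational(1, 2)) = Pow(Add(Add(Add(4983, 7161), 21677), Mul(Rational(1, 2), -65, Add(7, -520))), Rational(1, 2)) = Pow(Add(Add(12144, 21677), Mul(Rational(1, 2), -65, -513)), Rational(1, 2)) = Pow(Add(33821, Rational(33345, 2)), Rational(1, 2)) = Pow(Rational(100987, 2), Rational(1, 2)) = Mul(Rational(1, 2), Pow(201974, Rational(1, 2)))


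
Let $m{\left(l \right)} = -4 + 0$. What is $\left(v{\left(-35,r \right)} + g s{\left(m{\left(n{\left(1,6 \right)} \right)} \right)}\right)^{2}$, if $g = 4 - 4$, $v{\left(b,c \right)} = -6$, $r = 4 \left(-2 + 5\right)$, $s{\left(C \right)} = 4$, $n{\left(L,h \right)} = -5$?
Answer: $36$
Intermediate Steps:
$m{\left(l \right)} = -4$
$r = 12$ ($r = 4 \cdot 3 = 12$)
$g = 0$
$\left(v{\left(-35,r \right)} + g s{\left(m{\left(n{\left(1,6 \right)} \right)} \right)}\right)^{2} = \left(-6 + 0 \cdot 4\right)^{2} = \left(-6 + 0\right)^{2} = \left(-6\right)^{2} = 36$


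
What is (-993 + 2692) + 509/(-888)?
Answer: 1508203/888 ≈ 1698.4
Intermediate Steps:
(-993 + 2692) + 509/(-888) = 1699 + 509*(-1/888) = 1699 - 509/888 = 1508203/888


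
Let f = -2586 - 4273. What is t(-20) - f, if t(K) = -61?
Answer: 6798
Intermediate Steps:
f = -6859
t(-20) - f = -61 - 1*(-6859) = -61 + 6859 = 6798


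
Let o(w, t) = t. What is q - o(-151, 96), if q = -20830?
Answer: -20926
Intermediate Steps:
q - o(-151, 96) = -20830 - 1*96 = -20830 - 96 = -20926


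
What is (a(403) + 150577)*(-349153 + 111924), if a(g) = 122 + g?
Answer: -35845776358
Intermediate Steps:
(a(403) + 150577)*(-349153 + 111924) = ((122 + 403) + 150577)*(-349153 + 111924) = (525 + 150577)*(-237229) = 151102*(-237229) = -35845776358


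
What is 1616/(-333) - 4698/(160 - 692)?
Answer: 352361/88578 ≈ 3.9780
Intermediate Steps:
1616/(-333) - 4698/(160 - 692) = 1616*(-1/333) - 4698/(-532) = -1616/333 - 4698*(-1/532) = -1616/333 + 2349/266 = 352361/88578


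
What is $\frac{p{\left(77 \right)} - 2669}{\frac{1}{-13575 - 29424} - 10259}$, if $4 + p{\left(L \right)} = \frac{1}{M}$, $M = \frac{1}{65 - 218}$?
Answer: $\frac{60757587}{220563371} \approx 0.27547$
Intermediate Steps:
$M = - \frac{1}{153}$ ($M = \frac{1}{-153} = - \frac{1}{153} \approx -0.0065359$)
$p{\left(L \right)} = -157$ ($p{\left(L \right)} = -4 + \frac{1}{- \frac{1}{153}} = -4 - 153 = -157$)
$\frac{p{\left(77 \right)} - 2669}{\frac{1}{-13575 - 29424} - 10259} = \frac{-157 - 2669}{\frac{1}{-13575 - 29424} - 10259} = - \frac{2826}{\frac{1}{-42999} - 10259} = - \frac{2826}{- \frac{1}{42999} - 10259} = - \frac{2826}{- \frac{441126742}{42999}} = \left(-2826\right) \left(- \frac{42999}{441126742}\right) = \frac{60757587}{220563371}$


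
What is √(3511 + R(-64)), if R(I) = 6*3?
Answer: √3529 ≈ 59.405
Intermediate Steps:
R(I) = 18
√(3511 + R(-64)) = √(3511 + 18) = √3529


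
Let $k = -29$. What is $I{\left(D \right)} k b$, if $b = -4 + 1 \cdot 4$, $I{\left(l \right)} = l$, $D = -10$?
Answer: $0$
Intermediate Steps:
$b = 0$ ($b = -4 + 4 = 0$)
$I{\left(D \right)} k b = \left(-10\right) \left(-29\right) 0 = 290 \cdot 0 = 0$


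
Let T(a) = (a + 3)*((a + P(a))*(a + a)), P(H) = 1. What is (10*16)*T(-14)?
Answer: -640640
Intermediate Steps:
T(a) = 2*a*(1 + a)*(3 + a) (T(a) = (a + 3)*((a + 1)*(a + a)) = (3 + a)*((1 + a)*(2*a)) = (3 + a)*(2*a*(1 + a)) = 2*a*(1 + a)*(3 + a))
(10*16)*T(-14) = (10*16)*(2*(-14)*(3 + (-14)² + 4*(-14))) = 160*(2*(-14)*(3 + 196 - 56)) = 160*(2*(-14)*143) = 160*(-4004) = -640640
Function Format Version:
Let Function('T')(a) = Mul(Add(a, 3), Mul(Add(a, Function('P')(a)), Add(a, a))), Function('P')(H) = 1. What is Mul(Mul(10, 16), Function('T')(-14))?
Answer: -640640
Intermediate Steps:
Function('T')(a) = Mul(2, a, Add(1, a), Add(3, a)) (Function('T')(a) = Mul(Add(a, 3), Mul(Add(a, 1), Add(a, a))) = Mul(Add(3, a), Mul(Add(1, a), Mul(2, a))) = Mul(Add(3, a), Mul(2, a, Add(1, a))) = Mul(2, a, Add(1, a), Add(3, a)))
Mul(Mul(10, 16), Function('T')(-14)) = Mul(Mul(10, 16), Mul(2, -14, Add(3, Pow(-14, 2), Mul(4, -14)))) = Mul(160, Mul(2, -14, Add(3, 196, -56))) = Mul(160, Mul(2, -14, 143)) = Mul(160, -4004) = -640640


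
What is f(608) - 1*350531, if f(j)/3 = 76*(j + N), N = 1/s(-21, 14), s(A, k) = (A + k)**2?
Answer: -10383215/49 ≈ -2.1190e+5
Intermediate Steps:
N = 1/49 (N = 1/((-21 + 14)**2) = 1/((-7)**2) = 1/49 ≈ 0.020408)
f(j) = 228/49 + 228*j (f(j) = 3*(76*(j + 1/49)) = 3*(76*(1/49 + j)) = 3*(76/49 + 76*j) = 228/49 + 228*j)
f(608) - 1*350531 = (228/49 + 228*608) - 1*350531 = (228/49 + 138624) - 350531 = 6792804/49 - 350531 = -10383215/49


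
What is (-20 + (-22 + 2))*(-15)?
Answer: 600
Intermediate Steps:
(-20 + (-22 + 2))*(-15) = (-20 - 20)*(-15) = -40*(-15) = 600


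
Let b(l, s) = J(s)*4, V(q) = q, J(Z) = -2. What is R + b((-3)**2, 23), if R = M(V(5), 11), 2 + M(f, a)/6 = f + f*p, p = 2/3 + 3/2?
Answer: 75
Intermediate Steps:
p = 13/6 (p = 2*(1/3) + 3*(1/2) = 2/3 + 3/2 = 13/6 ≈ 2.1667)
M(f, a) = -12 + 19*f (M(f, a) = -12 + 6*(f + f*(13/6)) = -12 + 6*(f + 13*f/6) = -12 + 6*(19*f/6) = -12 + 19*f)
R = 83 (R = -12 + 19*5 = -12 + 95 = 83)
b(l, s) = -8 (b(l, s) = -2*4 = -8)
R + b((-3)**2, 23) = 83 - 8 = 75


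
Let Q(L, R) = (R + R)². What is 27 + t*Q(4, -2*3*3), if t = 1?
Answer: 1323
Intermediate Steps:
Q(L, R) = 4*R² (Q(L, R) = (2*R)² = 4*R²)
27 + t*Q(4, -2*3*3) = 27 + 1*(4*(-2*3*3)²) = 27 + 1*(4*(-6*3)²) = 27 + 1*(4*(-18)²) = 27 + 1*(4*324) = 27 + 1*1296 = 27 + 1296 = 1323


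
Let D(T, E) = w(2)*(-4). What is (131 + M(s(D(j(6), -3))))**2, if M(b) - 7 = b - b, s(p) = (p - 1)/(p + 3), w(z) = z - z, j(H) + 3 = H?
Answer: 19044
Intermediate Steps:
j(H) = -3 + H
w(z) = 0
D(T, E) = 0 (D(T, E) = 0*(-4) = 0)
s(p) = (-1 + p)/(3 + p)
M(b) = 7 (M(b) = 7 + (b - b) = 7 + 0 = 7)
(131 + M(s(D(j(6), -3))))**2 = (131 + 7)**2 = 138**2 = 19044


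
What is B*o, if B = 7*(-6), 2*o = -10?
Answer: 210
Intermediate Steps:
o = -5 (o = (1/2)*(-10) = -5)
B = -42
B*o = -42*(-5) = 210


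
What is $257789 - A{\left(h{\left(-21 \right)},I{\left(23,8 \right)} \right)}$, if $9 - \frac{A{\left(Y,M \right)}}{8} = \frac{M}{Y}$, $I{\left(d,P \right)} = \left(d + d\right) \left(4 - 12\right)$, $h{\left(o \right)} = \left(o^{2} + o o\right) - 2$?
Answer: $\frac{14174251}{55} \approx 2.5771 \cdot 10^{5}$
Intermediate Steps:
$h{\left(o \right)} = -2 + 2 o^{2}$ ($h{\left(o \right)} = \left(o^{2} + o^{2}\right) - 2 = 2 o^{2} - 2 = -2 + 2 o^{2}$)
$I{\left(d,P \right)} = - 16 d$ ($I{\left(d,P \right)} = 2 d \left(-8\right) = - 16 d$)
$A{\left(Y,M \right)} = 72 - \frac{8 M}{Y}$ ($A{\left(Y,M \right)} = 72 - 8 \frac{M}{Y} = 72 - \frac{8 M}{Y}$)
$257789 - A{\left(h{\left(-21 \right)},I{\left(23,8 \right)} \right)} = 257789 - \left(72 - \frac{8 \left(\left(-16\right) 23\right)}{-2 + 2 \left(-21\right)^{2}}\right) = 257789 - \left(72 - - \frac{2944}{-2 + 2 \cdot 441}\right) = 257789 - \left(72 - - \frac{2944}{-2 + 882}\right) = 257789 - \left(72 - - \frac{2944}{880}\right) = 257789 - \left(72 - \left(-2944\right) \frac{1}{880}\right) = 257789 - \left(72 + \frac{184}{55}\right) = 257789 - \frac{4144}{55} = \frac{14174251}{55}$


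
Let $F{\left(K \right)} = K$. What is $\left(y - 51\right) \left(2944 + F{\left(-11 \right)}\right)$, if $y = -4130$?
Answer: $-12262873$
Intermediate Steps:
$\left(y - 51\right) \left(2944 + F{\left(-11 \right)}\right) = \left(-4130 - 51\right) \left(2944 - 11\right) = \left(-4181\right) 2933 = -12262873$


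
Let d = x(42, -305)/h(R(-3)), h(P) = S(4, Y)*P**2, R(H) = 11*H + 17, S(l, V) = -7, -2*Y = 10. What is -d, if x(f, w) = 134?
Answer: 67/896 ≈ 0.074777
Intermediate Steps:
Y = -5 (Y = -1/2*10 = -5)
R(H) = 17 + 11*H
h(P) = -7*P**2
d = -67/896 (d = 134/((-7*(17 + 11*(-3))**2)) = 134/((-7*(17 - 33)**2)) = 134/((-7*(-16)**2)) = 134/((-7*256)) = 134/(-1792) = 134*(-1/1792) = -67/896 ≈ -0.074777)
-d = -1*(-67/896) = 67/896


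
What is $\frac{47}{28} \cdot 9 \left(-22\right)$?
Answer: $- \frac{4653}{14} \approx -332.36$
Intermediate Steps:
$\frac{47}{28} \cdot 9 \left(-22\right) = \frac{423}{28} \left(-22\right) = - \frac{4653}{14}$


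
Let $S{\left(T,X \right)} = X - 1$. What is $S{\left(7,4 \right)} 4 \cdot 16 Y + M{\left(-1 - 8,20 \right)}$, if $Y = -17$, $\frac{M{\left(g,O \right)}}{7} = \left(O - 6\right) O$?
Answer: $-1304$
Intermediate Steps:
$S{\left(T,X \right)} = -1 + X$ ($S{\left(T,X \right)} = X - 1 = -1 + X$)
$M{\left(g,O \right)} = 7 O \left(-6 + O\right)$ ($M{\left(g,O \right)} = 7 \left(O - 6\right) O = 7 \left(-6 + O\right) O = 7 O \left(-6 + O\right)$)
$S{\left(7,4 \right)} 4 \cdot 16 Y + M{\left(-1 - 8,20 \right)} = \left(-1 + 4\right) 4 \cdot 16 \left(-17\right) + 7 \cdot 20 \left(-6 + 20\right) = 3 \cdot 4 \left(-272\right) + 7 \cdot 20 \cdot 14 = 12 \left(-272\right) + 1960 = -3264 + 1960 = -1304$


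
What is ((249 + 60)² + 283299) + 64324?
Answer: 443104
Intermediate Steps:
((249 + 60)² + 283299) + 64324 = (309² + 283299) + 64324 = (95481 + 283299) + 64324 = 378780 + 64324 = 443104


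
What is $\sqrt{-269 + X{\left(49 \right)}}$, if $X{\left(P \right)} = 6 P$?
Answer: $5$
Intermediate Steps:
$\sqrt{-269 + X{\left(49 \right)}} = \sqrt{-269 + 6 \cdot 49} = \sqrt{-269 + 294} = \sqrt{25} = 5$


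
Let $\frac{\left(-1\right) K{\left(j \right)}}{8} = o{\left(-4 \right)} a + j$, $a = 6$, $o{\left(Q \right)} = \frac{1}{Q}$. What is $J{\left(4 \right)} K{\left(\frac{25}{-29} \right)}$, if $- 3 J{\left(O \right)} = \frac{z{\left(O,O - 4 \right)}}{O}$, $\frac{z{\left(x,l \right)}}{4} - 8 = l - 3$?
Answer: $- \frac{2740}{87} \approx -31.494$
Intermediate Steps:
$z{\left(x,l \right)} = 20 + 4 l$ ($z{\left(x,l \right)} = 32 + 4 \left(l - 3\right) = 32 + 4 \left(-3 + l\right) = 32 + \left(-12 + 4 l\right) = 20 + 4 l$)
$J{\left(O \right)} = - \frac{4 + 4 O}{3 O}$ ($J{\left(O \right)} = - \frac{\left(20 + 4 \left(O - 4\right)\right) \frac{1}{O}}{3} = - \frac{\left(20 + 4 \left(-4 + O\right)\right) \frac{1}{O}}{3} = - \frac{\left(20 + \left(-16 + 4 O\right)\right) \frac{1}{O}}{3} = - \frac{\left(4 + 4 O\right) \frac{1}{O}}{3} = - \frac{\frac{1}{O} \left(4 + 4 O\right)}{3} = - \frac{4 + 4 O}{3 O}$)
$K{\left(j \right)} = 12 - 8 j$ ($K{\left(j \right)} = - 8 \left(\frac{1}{-4} \cdot 6 + j\right) = - 8 \left(\left(- \frac{1}{4}\right) 6 + j\right) = - 8 \left(- \frac{3}{2} + j\right) = 12 - 8 j$)
$J{\left(4 \right)} K{\left(\frac{25}{-29} \right)} = \frac{4 \left(-1 - 4\right)}{3 \cdot 4} \left(12 - 8 \frac{25}{-29}\right) = \frac{4}{3} \cdot \frac{1}{4} \left(-1 - 4\right) \left(12 - 8 \cdot 25 \left(- \frac{1}{29}\right)\right) = \frac{4}{3} \cdot \frac{1}{4} \left(-5\right) \left(12 - - \frac{200}{29}\right) = - \frac{5 \left(12 + \frac{200}{29}\right)}{3} = \left(- \frac{5}{3}\right) \frac{548}{29} = - \frac{2740}{87}$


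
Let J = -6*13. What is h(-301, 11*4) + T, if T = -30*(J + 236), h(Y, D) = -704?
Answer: -5444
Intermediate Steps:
J = -78
T = -4740 (T = -30*(-78 + 236) = -30*158 = -4740)
h(-301, 11*4) + T = -704 - 4740 = -5444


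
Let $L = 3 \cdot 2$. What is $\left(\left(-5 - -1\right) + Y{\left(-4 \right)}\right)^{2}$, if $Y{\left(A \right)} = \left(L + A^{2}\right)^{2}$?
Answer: $230400$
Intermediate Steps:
$L = 6$
$Y{\left(A \right)} = \left(6 + A^{2}\right)^{2}$
$\left(\left(-5 - -1\right) + Y{\left(-4 \right)}\right)^{2} = \left(\left(-5 - -1\right) + \left(6 + \left(-4\right)^{2}\right)^{2}\right)^{2} = \left(\left(-5 + 1\right) + \left(6 + 16\right)^{2}\right)^{2} = \left(-4 + 22^{2}\right)^{2} = \left(-4 + 484\right)^{2} = 480^{2} = 230400$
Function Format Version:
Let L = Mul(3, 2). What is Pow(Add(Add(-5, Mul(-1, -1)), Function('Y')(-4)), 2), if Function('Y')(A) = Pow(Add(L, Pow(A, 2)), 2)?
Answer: 230400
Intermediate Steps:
L = 6
Function('Y')(A) = Pow(Add(6, Pow(A, 2)), 2)
Pow(Add(Add(-5, Mul(-1, -1)), Function('Y')(-4)), 2) = Pow(Add(Add(-5, Mul(-1, -1)), Pow(Add(6, Pow(-4, 2)), 2)), 2) = Pow(Add(Add(-5, 1), Pow(Add(6, 16), 2)), 2) = Pow(Add(-4, Pow(22, 2)), 2) = Pow(Add(-4, 484), 2) = Pow(480, 2) = 230400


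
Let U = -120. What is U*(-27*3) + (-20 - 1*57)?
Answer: 9643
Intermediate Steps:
U*(-27*3) + (-20 - 1*57) = -(-3240)*3 + (-20 - 1*57) = -120*(-81) + (-20 - 57) = 9720 - 77 = 9643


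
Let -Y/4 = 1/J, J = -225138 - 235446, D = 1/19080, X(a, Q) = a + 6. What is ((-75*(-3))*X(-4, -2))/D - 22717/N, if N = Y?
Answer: -2607185682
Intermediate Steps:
X(a, Q) = 6 + a
D = 1/19080 ≈ 5.2411e-5
J = -460584
Y = 1/115146 (Y = -4/(-460584) = -4*(-1/460584) = 1/115146 ≈ 8.6846e-6)
N = 1/115146 ≈ 8.6846e-6
((-75*(-3))*X(-4, -2))/D - 22717/N = ((-75*(-3))*(6 - 4))/(1/19080) - 22717/1/115146 = (225*2)*19080 - 22717*115146 = 450*19080 - 2615771682 = 8586000 - 2615771682 = -2607185682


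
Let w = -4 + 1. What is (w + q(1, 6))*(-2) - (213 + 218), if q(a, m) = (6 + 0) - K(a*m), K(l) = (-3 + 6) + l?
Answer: -419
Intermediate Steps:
K(l) = 3 + l
q(a, m) = 3 - a*m (q(a, m) = (6 + 0) - (3 + a*m) = 6 + (-3 - a*m) = 3 - a*m)
w = -3
(w + q(1, 6))*(-2) - (213 + 218) = (-3 + (3 - 1*1*6))*(-2) - (213 + 218) = (-3 + (3 - 6))*(-2) - 1*431 = (-3 - 3)*(-2) - 431 = -6*(-2) - 431 = 12 - 431 = -419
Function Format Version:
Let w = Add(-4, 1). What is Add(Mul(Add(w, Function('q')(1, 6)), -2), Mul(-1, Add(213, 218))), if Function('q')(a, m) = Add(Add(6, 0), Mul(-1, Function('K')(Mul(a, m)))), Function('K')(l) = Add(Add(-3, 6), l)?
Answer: -419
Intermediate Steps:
Function('K')(l) = Add(3, l)
Function('q')(a, m) = Add(3, Mul(-1, a, m)) (Function('q')(a, m) = Add(Add(6, 0), Mul(-1, Add(3, Mul(a, m)))) = Add(6, Add(-3, Mul(-1, a, m))) = Add(3, Mul(-1, a, m)))
w = -3
Add(Mul(Add(w, Function('q')(1, 6)), -2), Mul(-1, Add(213, 218))) = Add(Mul(Add(-3, Add(3, Mul(-1, 1, 6))), -2), Mul(-1, Add(213, 218))) = Add(Mul(Add(-3, Add(3, -6)), -2), Mul(-1, 431)) = Add(Mul(Add(-3, -3), -2), -431) = Add(Mul(-6, -2), -431) = Add(12, -431) = -419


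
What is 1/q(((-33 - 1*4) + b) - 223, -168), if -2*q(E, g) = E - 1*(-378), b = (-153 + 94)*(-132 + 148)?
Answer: 1/413 ≈ 0.0024213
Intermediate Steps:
b = -944 (b = -59*16 = -944)
q(E, g) = -189 - E/2 (q(E, g) = -(E - 1*(-378))/2 = -(E + 378)/2 = -(378 + E)/2 = -189 - E/2)
1/q(((-33 - 1*4) + b) - 223, -168) = 1/(-189 - (((-33 - 1*4) - 944) - 223)/2) = 1/(-189 - (((-33 - 4) - 944) - 223)/2) = 1/(-189 - ((-37 - 944) - 223)/2) = 1/(-189 - (-981 - 223)/2) = 1/(-189 - 1/2*(-1204)) = 1/(-189 + 602) = 1/413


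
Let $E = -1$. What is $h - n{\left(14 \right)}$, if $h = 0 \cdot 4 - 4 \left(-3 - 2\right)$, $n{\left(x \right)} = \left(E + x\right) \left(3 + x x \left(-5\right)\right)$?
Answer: $12721$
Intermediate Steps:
$n{\left(x \right)} = \left(-1 + x\right) \left(3 - 5 x^{2}\right)$ ($n{\left(x \right)} = \left(-1 + x\right) \left(3 + x x \left(-5\right)\right) = \left(-1 + x\right) \left(3 + x^{2} \left(-5\right)\right) = \left(-1 + x\right) \left(3 - 5 x^{2}\right)$)
$h = 20$ ($h = 0 - -20 = 0 + 20 = 20$)
$h - n{\left(14 \right)} = 20 - \left(-3 - 5 \cdot 14^{3} + 3 \cdot 14 + 5 \cdot 14^{2}\right) = 20 - \left(-3 - 13720 + 42 + 5 \cdot 196\right) = 20 - \left(-3 - 13720 + 42 + 980\right) = 20 - -12701 = 20 + 12701 = 12721$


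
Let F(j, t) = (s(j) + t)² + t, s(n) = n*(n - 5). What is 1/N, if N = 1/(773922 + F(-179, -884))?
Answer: 1028103742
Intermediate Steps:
s(n) = n*(-5 + n)
F(j, t) = t + (t + j*(-5 + j))² (F(j, t) = (j*(-5 + j) + t)² + t = (t + j*(-5 + j))² + t = t + (t + j*(-5 + j))²)
N = 1/1028103742 (N = 1/(773922 + (-884 + (-884 - 179*(-5 - 179))²)) = 1/(773922 + (-884 + (-884 - 179*(-184))²)) = 1/(773922 + (-884 + (-884 + 32936)²)) = 1/(773922 + (-884 + 32052²)) = 1/(773922 + (-884 + 1027330704)) = 1/(773922 + 1027329820) = 1/1028103742 ≈ 9.7266e-10)
1/N = 1/(1/1028103742) = 1028103742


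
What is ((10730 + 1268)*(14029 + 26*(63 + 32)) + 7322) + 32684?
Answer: 197995008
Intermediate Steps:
((10730 + 1268)*(14029 + 26*(63 + 32)) + 7322) + 32684 = (11998*(14029 + 26*95) + 7322) + 32684 = (11998*(14029 + 2470) + 7322) + 32684 = (11998*16499 + 7322) + 32684 = (197955002 + 7322) + 32684 = 197962324 + 32684 = 197995008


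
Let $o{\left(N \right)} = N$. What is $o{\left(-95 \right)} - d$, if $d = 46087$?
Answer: $-46182$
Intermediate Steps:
$o{\left(-95 \right)} - d = -95 - 46087 = -46182$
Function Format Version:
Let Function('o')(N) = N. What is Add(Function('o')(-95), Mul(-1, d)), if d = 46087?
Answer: -46182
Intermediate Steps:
Add(Function('o')(-95), Mul(-1, d)) = Add(-95, Mul(-1, 46087)) = Add(-95, -46087) = -46182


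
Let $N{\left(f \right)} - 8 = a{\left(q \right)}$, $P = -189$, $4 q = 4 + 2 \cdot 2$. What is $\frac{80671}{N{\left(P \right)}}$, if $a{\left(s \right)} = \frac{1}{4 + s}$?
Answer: $\frac{484026}{49} \approx 9878.1$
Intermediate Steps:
$q = 2$ ($q = \frac{4 + 2 \cdot 2}{4} = \frac{4 + 4}{4} = \frac{1}{4} \cdot 8 = 2$)
$N{\left(f \right)} = \frac{49}{6}$ ($N{\left(f \right)} = 8 + \frac{1}{4 + 2} = 8 + \frac{1}{6} = \frac{49}{6}$)
$\frac{80671}{N{\left(P \right)}} = \frac{80671}{\frac{49}{6}} = 80671 \cdot \frac{6}{49} = \frac{484026}{49}$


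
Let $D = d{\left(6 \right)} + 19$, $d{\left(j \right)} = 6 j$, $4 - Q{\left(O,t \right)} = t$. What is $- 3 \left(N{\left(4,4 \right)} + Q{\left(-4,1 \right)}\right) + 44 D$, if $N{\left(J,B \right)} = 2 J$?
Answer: $2387$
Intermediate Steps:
$Q{\left(O,t \right)} = 4 - t$
$D = 55$ ($D = 6 \cdot 6 + 19 = 36 + 19 = 55$)
$- 3 \left(N{\left(4,4 \right)} + Q{\left(-4,1 \right)}\right) + 44 D = - 3 \left(2 \cdot 4 + \left(4 - 1\right)\right) + 44 \cdot 55 = - 3 \left(8 + \left(4 - 1\right)\right) + 2420 = - 3 \left(8 + 3\right) + 2420 = \left(-3\right) 11 + 2420 = -33 + 2420 = 2387$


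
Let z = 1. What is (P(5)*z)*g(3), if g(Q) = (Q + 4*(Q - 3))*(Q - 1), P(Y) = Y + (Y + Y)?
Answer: 90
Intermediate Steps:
P(Y) = 3*Y (P(Y) = Y + 2*Y = 3*Y)
g(Q) = (-1 + Q)*(-12 + 5*Q) (g(Q) = (Q + 4*(-3 + Q))*(-1 + Q) = (Q + (-12 + 4*Q))*(-1 + Q) = (-12 + 5*Q)*(-1 + Q) = (-1 + Q)*(-12 + 5*Q))
(P(5)*z)*g(3) = ((3*5)*1)*(12 - 17*3 + 5*3²) = (15*1)*(12 - 51 + 5*9) = 15*(12 - 51 + 45) = 15*6 = 90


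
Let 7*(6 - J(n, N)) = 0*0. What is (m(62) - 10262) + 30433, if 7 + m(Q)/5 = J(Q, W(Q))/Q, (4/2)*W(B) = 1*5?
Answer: 624231/31 ≈ 20136.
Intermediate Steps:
W(B) = 5/2 (W(B) = (1*5)/2 = (½)*5 = 5/2)
J(n, N) = 6 (J(n, N) = 6 - 0*0 = 6 - ⅐*0 = 6 + 0 = 6)
m(Q) = -35 + 30/Q (m(Q) = -35 + 5*(6/Q) = -35 + 30/Q)
(m(62) - 10262) + 30433 = ((-35 + 30/62) - 10262) + 30433 = ((-35 + 30*(1/62)) - 10262) + 30433 = ((-35 + 15/31) - 10262) + 30433 = (-1070/31 - 10262) + 30433 = -319192/31 + 30433 = 624231/31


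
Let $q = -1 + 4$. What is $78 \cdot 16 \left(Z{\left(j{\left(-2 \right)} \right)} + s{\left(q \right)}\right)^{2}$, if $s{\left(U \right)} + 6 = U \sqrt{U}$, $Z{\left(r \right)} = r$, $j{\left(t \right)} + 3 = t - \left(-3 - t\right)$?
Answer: $158496 - 74880 \sqrt{3} \approx 28800.0$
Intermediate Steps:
$j{\left(t \right)} = 2 t$ ($j{\left(t \right)} = -3 + \left(t - \left(-3 - t\right)\right) = -3 + \left(t + \left(3 + t\right)\right) = -3 + \left(3 + 2 t\right) = 2 t$)
$q = 3$
$s{\left(U \right)} = -6 + U^{\frac{3}{2}}$ ($s{\left(U \right)} = -6 + U \sqrt{U} = -6 + U^{\frac{3}{2}}$)
$78 \cdot 16 \left(Z{\left(j{\left(-2 \right)} \right)} + s{\left(q \right)}\right)^{2} = 78 \cdot 16 \left(2 \left(-2\right) - \left(6 - 3^{\frac{3}{2}}\right)\right)^{2} = 1248 \left(-4 - \left(6 - 3 \sqrt{3}\right)\right)^{2} = 1248 \left(-10 + 3 \sqrt{3}\right)^{2}$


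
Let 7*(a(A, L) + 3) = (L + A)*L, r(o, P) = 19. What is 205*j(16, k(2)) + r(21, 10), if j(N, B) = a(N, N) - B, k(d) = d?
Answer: 97918/7 ≈ 13988.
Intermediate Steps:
a(A, L) = -3 + L*(A + L)/7 (a(A, L) = -3 + ((L + A)*L)/7 = -3 + ((A + L)*L)/7 = -3 + (L*(A + L))/7 = -3 + L*(A + L)/7)
j(N, B) = -3 - B + 2*N**2/7 (j(N, B) = (-3 + N**2/7 + N*N/7) - B = (-3 + N**2/7 + N**2/7) - B = (-3 + 2*N**2/7) - B = -3 - B + 2*N**2/7)
205*j(16, k(2)) + r(21, 10) = 205*(-3 - 1*2 + (2/7)*16**2) + 19 = 205*(-3 - 2 + (2/7)*256) + 19 = 205*(-3 - 2 + 512/7) + 19 = 205*(477/7) + 19 = 97785/7 + 19 = 97918/7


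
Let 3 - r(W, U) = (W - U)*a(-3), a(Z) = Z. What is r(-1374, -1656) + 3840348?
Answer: 3841197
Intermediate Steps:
r(W, U) = 3 - 3*U + 3*W (r(W, U) = 3 - (W - U)*(-3) = 3 - (-3*W + 3*U) = 3 + (-3*U + 3*W) = 3 - 3*U + 3*W)
r(-1374, -1656) + 3840348 = (3 - 3*(-1656) + 3*(-1374)) + 3840348 = (3 + 4968 - 4122) + 3840348 = 849 + 3840348 = 3841197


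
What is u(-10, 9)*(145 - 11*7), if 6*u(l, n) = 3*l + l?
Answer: -1360/3 ≈ -453.33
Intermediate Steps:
u(l, n) = 2*l/3 (u(l, n) = (3*l + l)/6 = (4*l)/6 = 2*l/3)
u(-10, 9)*(145 - 11*7) = ((⅔)*(-10))*(145 - 11*7) = -20*(145 - 77)/3 = -20/3*68 = -1360/3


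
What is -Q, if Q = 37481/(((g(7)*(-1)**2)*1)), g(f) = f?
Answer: -37481/7 ≈ -5354.4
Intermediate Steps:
Q = 37481/7 (Q = 37481/(((7*(-1)**2)*1)) = 37481/(((7*1)*1)) = 37481/((7*1)) = 37481/7 ≈ 5354.4)
-Q = -1*37481/7 = -37481/7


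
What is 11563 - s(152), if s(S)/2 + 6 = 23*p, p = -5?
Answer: 11805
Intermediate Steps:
s(S) = -242 (s(S) = -12 + 2*(23*(-5)) = -12 + 2*(-115) = -12 - 230 = -242)
11563 - s(152) = 11563 - 1*(-242) = 11563 + 242 = 11805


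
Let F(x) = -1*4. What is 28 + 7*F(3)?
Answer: 0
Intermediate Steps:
F(x) = -4
28 + 7*F(3) = 28 + 7*(-4) = 28 - 28 = 0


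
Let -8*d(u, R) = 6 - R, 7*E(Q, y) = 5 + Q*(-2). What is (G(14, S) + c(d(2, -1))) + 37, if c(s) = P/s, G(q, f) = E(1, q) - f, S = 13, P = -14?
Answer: 283/7 ≈ 40.429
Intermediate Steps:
E(Q, y) = 5/7 - 2*Q/7 (E(Q, y) = (5 + Q*(-2))/7 = (5 - 2*Q)/7 = 5/7 - 2*Q/7)
d(u, R) = -¾ + R/8 (d(u, R) = -(6 - R)/8 = -¾ + R/8)
G(q, f) = 3/7 - f (G(q, f) = (5/7 - 2/7*1) - f = (5/7 - 2/7) - f = 3/7 - f)
c(s) = -14/s
(G(14, S) + c(d(2, -1))) + 37 = ((3/7 - 1*13) - 14/(-¾ + (⅛)*(-1))) + 37 = ((3/7 - 13) - 14/(-¾ - ⅛)) + 37 = (-88/7 - 14/(-7/8)) + 37 = (-88/7 - 14*(-8/7)) + 37 = (-88/7 + 16) + 37 = 24/7 + 37 = 283/7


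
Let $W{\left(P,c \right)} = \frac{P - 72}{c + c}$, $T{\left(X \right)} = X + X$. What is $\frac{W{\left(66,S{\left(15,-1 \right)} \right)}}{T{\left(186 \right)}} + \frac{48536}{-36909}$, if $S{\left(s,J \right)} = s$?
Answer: $- \frac{30104623}{22883580} \approx -1.3156$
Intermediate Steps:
$T{\left(X \right)} = 2 X$
$W{\left(P,c \right)} = \frac{-72 + P}{2 c}$ ($W{\left(P,c \right)} = \frac{P - 72}{2 c} = \left(-72 + P\right) \frac{1}{2 c} = \frac{-72 + P}{2 c}$)
$\frac{W{\left(66,S{\left(15,-1 \right)} \right)}}{T{\left(186 \right)}} + \frac{48536}{-36909} = \frac{\frac{1}{2} \cdot \frac{1}{15} \left(-72 + 66\right)}{2 \cdot 186} + \frac{48536}{-36909} = \frac{\frac{1}{2} \cdot \frac{1}{15} \left(-6\right)}{372} + 48536 \left(- \frac{1}{36909}\right) = \left(- \frac{1}{5}\right) \frac{1}{372} - \frac{48536}{36909} = - \frac{1}{1860} - \frac{48536}{36909} = - \frac{30104623}{22883580}$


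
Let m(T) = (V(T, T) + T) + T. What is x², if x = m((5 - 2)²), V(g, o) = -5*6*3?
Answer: 5184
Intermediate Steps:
V(g, o) = -90 (V(g, o) = -30*3 = -90)
m(T) = -90 + 2*T (m(T) = (-90 + T) + T = -90 + 2*T)
x = -72 (x = -90 + 2*(5 - 2)² = -90 + 2*3² = -90 + 2*9 = -90 + 18 = -72)
x² = (-72)² = 5184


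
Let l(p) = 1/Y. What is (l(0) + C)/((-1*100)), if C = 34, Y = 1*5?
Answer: -171/500 ≈ -0.34200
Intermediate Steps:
Y = 5
l(p) = ⅕ (l(p) = 1/5 = ⅕)
(l(0) + C)/((-1*100)) = (⅕ + 34)/((-1*100)) = (171/5)/(-100) = -1/100*171/5 = -171/500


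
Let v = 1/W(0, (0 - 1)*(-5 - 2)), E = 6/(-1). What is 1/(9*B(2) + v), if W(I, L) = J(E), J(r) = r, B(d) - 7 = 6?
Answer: 6/701 ≈ 0.0085592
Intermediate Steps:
B(d) = 13 (B(d) = 7 + 6 = 13)
E = -6 (E = 6*(-1) = -6)
W(I, L) = -6
v = -⅙ (v = 1/(-6) = -⅙ ≈ -0.16667)
1/(9*B(2) + v) = 1/(9*13 - ⅙) = 1/(117 - ⅙) = 1/(701/6) = 6/701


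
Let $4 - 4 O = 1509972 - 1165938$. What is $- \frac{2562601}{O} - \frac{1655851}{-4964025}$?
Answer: $\frac{5145292413563}{170777352075} \approx 30.129$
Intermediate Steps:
$O = - \frac{172015}{2}$ ($O = 1 - \frac{1509972 - 1165938}{4} = 1 - \frac{172017}{2} = - \frac{172015}{2} \approx -86008.0$)
$- \frac{2562601}{O} - \frac{1655851}{-4964025} = - \frac{2562601}{- \frac{172015}{2}} - \frac{1655851}{-4964025} = \left(-2562601\right) \left(- \frac{2}{172015}\right) - - \frac{1655851}{4964025} = \frac{5125202}{172015} + \frac{1655851}{4964025} = \frac{5145292413563}{170777352075}$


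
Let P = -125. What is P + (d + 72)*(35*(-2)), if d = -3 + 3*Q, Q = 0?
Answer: -4955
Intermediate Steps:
d = -3 (d = -3 + 3*0 = -3 + 0 = -3)
P + (d + 72)*(35*(-2)) = -125 + (-3 + 72)*(35*(-2)) = -125 + 69*(-70) = -125 - 4830 = -4955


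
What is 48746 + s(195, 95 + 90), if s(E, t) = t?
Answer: 48931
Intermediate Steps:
48746 + s(195, 95 + 90) = 48746 + (95 + 90) = 48746 + 185 = 48931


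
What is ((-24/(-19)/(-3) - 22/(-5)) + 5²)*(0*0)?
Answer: 0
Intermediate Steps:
((-24/(-19)/(-3) - 22/(-5)) + 5²)*(0*0) = ((-24*(-1/19)*(-⅓) - 22*(-⅕)) + 25)*0 = (((24/19)*(-⅓) + 22/5) + 25)*0 = ((-8/19 + 22/5) + 25)*0 = (378/95 + 25)*0 = (2753/95)*0 = 0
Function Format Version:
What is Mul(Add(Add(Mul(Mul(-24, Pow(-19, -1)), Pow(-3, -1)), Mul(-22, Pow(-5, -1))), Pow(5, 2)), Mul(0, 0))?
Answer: 0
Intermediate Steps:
Mul(Add(Add(Mul(Mul(-24, Pow(-19, -1)), Pow(-3, -1)), Mul(-22, Pow(-5, -1))), Pow(5, 2)), Mul(0, 0)) = Mul(Add(Add(Mul(Mul(-24, Rational(-1, 19)), Rational(-1, 3)), Mul(-22, Rational(-1, 5))), 25), 0) = Mul(Add(Add(Mul(Rational(24, 19), Rational(-1, 3)), Rational(22, 5)), 25), 0) = Mul(Add(Add(Rational(-8, 19), Rational(22, 5)), 25), 0) = Mul(Add(Rational(378, 95), 25), 0) = Mul(Rational(2753, 95), 0) = 0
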